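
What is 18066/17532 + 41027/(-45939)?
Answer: 6147145/44744586 ≈ 0.13738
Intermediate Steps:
18066/17532 + 41027/(-45939) = 18066*(1/17532) + 41027*(-1/45939) = 3011/2922 - 41027/45939 = 6147145/44744586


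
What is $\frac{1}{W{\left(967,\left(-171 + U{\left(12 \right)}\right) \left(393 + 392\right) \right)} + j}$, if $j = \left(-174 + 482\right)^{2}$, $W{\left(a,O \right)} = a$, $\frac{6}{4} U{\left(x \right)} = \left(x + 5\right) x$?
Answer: $\frac{1}{95831} \approx 1.0435 \cdot 10^{-5}$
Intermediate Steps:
$U{\left(x \right)} = \frac{2 x \left(5 + x\right)}{3}$ ($U{\left(x \right)} = \frac{2 \left(x + 5\right) x}{3} = \frac{2 \left(5 + x\right) x}{3} = \frac{2 x \left(5 + x\right)}{3}$)
$j = 94864$ ($j = 308^{2} = 94864$)
$\frac{1}{W{\left(967,\left(-171 + U{\left(12 \right)}\right) \left(393 + 392\right) \right)} + j} = \frac{1}{967 + 94864} = \frac{1}{95831}$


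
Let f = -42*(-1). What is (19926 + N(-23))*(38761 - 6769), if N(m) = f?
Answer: 638816256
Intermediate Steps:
f = 42
N(m) = 42
(19926 + N(-23))*(38761 - 6769) = (19926 + 42)*(38761 - 6769) = 19968*31992 = 638816256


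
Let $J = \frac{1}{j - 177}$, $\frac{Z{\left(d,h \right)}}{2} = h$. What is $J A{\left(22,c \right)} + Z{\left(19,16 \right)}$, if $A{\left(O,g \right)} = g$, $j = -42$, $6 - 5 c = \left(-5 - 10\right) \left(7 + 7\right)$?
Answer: $\frac{11608}{365} \approx 31.803$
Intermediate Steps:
$Z{\left(d,h \right)} = 2 h$
$c = \frac{216}{5}$ ($c = \frac{6}{5} - \frac{\left(-5 - 10\right) \left(7 + 7\right)}{5} = \frac{6}{5} - \frac{\left(-15\right) 14}{5} = \frac{6}{5} - -42 = \frac{6}{5} + 42 = \frac{216}{5} \approx 43.2$)
$J = - \frac{1}{219}$ ($J = \frac{1}{-42 - 177} = \frac{1}{-219} = - \frac{1}{219} \approx -0.0045662$)
$J A{\left(22,c \right)} + Z{\left(19,16 \right)} = \left(- \frac{1}{219}\right) \frac{216}{5} + 2 \cdot 16 = - \frac{72}{365} + 32 = \frac{11608}{365}$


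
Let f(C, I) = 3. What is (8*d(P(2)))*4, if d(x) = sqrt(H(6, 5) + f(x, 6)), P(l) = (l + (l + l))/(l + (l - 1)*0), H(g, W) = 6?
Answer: 96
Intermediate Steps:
P(l) = 3 (P(l) = (l + 2*l)/(l + (-1 + l)*0) = (3*l)/(l + 0) = (3*l)/l = 3)
d(x) = 3 (d(x) = sqrt(6 + 3) = sqrt(9) = 3)
(8*d(P(2)))*4 = (8*3)*4 = 24*4 = 96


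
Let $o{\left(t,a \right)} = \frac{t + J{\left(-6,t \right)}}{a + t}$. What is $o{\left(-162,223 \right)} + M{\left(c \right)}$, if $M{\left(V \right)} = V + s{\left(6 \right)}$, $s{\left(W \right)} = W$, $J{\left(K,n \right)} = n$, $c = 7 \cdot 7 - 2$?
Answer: $\frac{2909}{61} \approx 47.689$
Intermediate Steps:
$c = 47$ ($c = 49 - 2 = 47$)
$o{\left(t,a \right)} = \frac{2 t}{a + t}$ ($o{\left(t,a \right)} = \frac{t + t}{a + t} = \frac{2 t}{a + t}$)
$M{\left(V \right)} = 6 + V$ ($M{\left(V \right)} = V + 6 = 6 + V$)
$o{\left(-162,223 \right)} + M{\left(c \right)} = 2 \left(-162\right) \frac{1}{223 - 162} + \left(6 + 47\right) = 2 \left(-162\right) \frac{1}{61} + 53 = - \frac{324}{61} + 53 = \frac{2909}{61}$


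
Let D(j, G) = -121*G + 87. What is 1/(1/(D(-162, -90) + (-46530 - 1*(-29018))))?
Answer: -6535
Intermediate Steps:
D(j, G) = 87 - 121*G
1/(1/(D(-162, -90) + (-46530 - 1*(-29018)))) = 1/(1/((87 - 121*(-90)) + (-46530 - 1*(-29018)))) = 1/(1/((87 + 10890) + (-46530 + 29018))) = 1/(1/(10977 - 17512)) = 1/(1/(-6535)) = 1/(-1/6535) = -6535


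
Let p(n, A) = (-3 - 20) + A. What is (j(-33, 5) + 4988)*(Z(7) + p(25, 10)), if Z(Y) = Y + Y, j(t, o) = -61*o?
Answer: 4683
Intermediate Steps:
p(n, A) = -23 + A
Z(Y) = 2*Y
(j(-33, 5) + 4988)*(Z(7) + p(25, 10)) = (-61*5 + 4988)*(2*7 + (-23 + 10)) = (-305 + 4988)*(14 - 13) = 4683*1 = 4683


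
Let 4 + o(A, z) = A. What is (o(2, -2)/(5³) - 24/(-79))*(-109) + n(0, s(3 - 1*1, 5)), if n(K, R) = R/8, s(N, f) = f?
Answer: -2428849/79000 ≈ -30.745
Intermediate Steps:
o(A, z) = -4 + A
n(K, R) = R/8 (n(K, R) = R*(⅛) = R/8)
(o(2, -2)/(5³) - 24/(-79))*(-109) + n(0, s(3 - 1*1, 5)) = ((-4 + 2)/(5³) - 24/(-79))*(-109) + (⅛)*5 = (-2/125 - 24*(-1/79))*(-109) + 5/8 = (-2*1/125 + 24/79)*(-109) + 5/8 = (-2/125 + 24/79)*(-109) + 5/8 = (2842/9875)*(-109) + 5/8 = -309778/9875 + 5/8 = -2428849/79000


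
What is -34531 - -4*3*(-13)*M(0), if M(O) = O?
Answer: -34531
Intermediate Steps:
-34531 - -4*3*(-13)*M(0) = -34531 - -4*3*(-13)*0 = -34531 - (-12*(-13))*0 = -34531 - 156*0 = -34531 - 1*0 = -34531 + 0 = -34531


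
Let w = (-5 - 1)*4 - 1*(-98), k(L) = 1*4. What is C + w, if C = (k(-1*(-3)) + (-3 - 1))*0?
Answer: 74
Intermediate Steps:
k(L) = 4
w = 74 (w = -6*4 + 98 = -24 + 98 = 74)
C = 0 (C = (4 + (-3 - 1))*0 = (4 - 4)*0 = 0*0 = 0)
C + w = 0 + 74 = 74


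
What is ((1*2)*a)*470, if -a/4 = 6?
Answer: -22560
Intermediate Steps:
a = -24 (a = -4*6 = -24)
((1*2)*a)*470 = ((1*2)*(-24))*470 = (2*(-24))*470 = -48*470 = -22560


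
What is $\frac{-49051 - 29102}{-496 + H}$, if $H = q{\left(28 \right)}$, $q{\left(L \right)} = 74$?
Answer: $\frac{78153}{422} \approx 185.2$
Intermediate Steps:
$H = 74$
$\frac{-49051 - 29102}{-496 + H} = \frac{-49051 - 29102}{-496 + 74} = - \frac{78153}{-422} = \left(-78153\right) \left(- \frac{1}{422}\right) = \frac{78153}{422}$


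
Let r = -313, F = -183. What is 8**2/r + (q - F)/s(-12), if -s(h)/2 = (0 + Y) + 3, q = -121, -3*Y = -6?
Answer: -10023/1565 ≈ -6.4045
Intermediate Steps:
Y = 2 (Y = -1/3*(-6) = 2)
s(h) = -10 (s(h) = -2*((0 + 2) + 3) = -2*(2 + 3) = -2*5 = -10)
8**2/r + (q - F)/s(-12) = 8**2/(-313) + (-121 - 1*(-183))/(-10) = 64*(-1/313) + (-121 + 183)*(-1/10) = -64/313 + 62*(-1/10) = -64/313 - 31/5 = -10023/1565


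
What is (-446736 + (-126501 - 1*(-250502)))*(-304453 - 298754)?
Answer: 194676011145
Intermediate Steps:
(-446736 + (-126501 - 1*(-250502)))*(-304453 - 298754) = (-446736 + (-126501 + 250502))*(-603207) = (-446736 + 124001)*(-603207) = -322735*(-603207) = 194676011145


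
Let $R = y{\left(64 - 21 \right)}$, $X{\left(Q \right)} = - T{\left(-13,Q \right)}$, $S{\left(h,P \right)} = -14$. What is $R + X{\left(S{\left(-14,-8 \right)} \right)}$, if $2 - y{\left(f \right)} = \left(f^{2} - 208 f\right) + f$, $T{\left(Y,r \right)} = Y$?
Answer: $7067$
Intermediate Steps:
$X{\left(Q \right)} = 13$ ($X{\left(Q \right)} = \left(-1\right) \left(-13\right) = 13$)
$y{\left(f \right)} = 2 - f^{2} + 207 f$ ($y{\left(f \right)} = 2 - \left(\left(f^{2} - 208 f\right) + f\right) = 2 - \left(f^{2} - 207 f\right) = 2 - f^{2} + 207 f$)
$R = 7054$ ($R = 2 - \left(64 - 21\right)^{2} + 207 \left(64 - 21\right) = 2 - 43^{2} + 207 \cdot 43 = 2 - 1849 + 8901 = 7054$)
$R + X{\left(S{\left(-14,-8 \right)} \right)} = 7054 + 13 = 7067$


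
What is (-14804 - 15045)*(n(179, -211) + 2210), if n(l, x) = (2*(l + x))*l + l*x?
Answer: 1403350735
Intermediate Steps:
n(l, x) = l*x + l*(2*l + 2*x) (n(l, x) = (2*l + 2*x)*l + l*x = l*(2*l + 2*x) + l*x = l*x + l*(2*l + 2*x))
(-14804 - 15045)*(n(179, -211) + 2210) = (-14804 - 15045)*(179*(2*179 + 3*(-211)) + 2210) = -29849*(179*(358 - 633) + 2210) = -29849*(179*(-275) + 2210) = -29849*(-49225 + 2210) = -29849*(-47015) = 1403350735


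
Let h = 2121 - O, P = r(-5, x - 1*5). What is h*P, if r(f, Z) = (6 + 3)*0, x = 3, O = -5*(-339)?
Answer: 0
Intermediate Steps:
O = 1695
r(f, Z) = 0 (r(f, Z) = 9*0 = 0)
P = 0
h = 426 (h = 2121 - 1*1695 = 2121 - 1695 = 426)
h*P = 426*0 = 0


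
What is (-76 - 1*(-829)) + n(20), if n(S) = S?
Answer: 773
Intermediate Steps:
(-76 - 1*(-829)) + n(20) = (-76 - 1*(-829)) + 20 = (-76 + 829) + 20 = 753 + 20 = 773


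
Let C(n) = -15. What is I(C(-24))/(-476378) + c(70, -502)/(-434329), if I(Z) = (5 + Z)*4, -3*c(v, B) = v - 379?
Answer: -2263841/14778912883 ≈ -0.00015318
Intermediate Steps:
c(v, B) = 379/3 - v/3 (c(v, B) = -(v - 379)/3 = -(-379 + v)/3 = 379/3 - v/3)
I(Z) = 20 + 4*Z
I(C(-24))/(-476378) + c(70, -502)/(-434329) = (20 + 4*(-15))/(-476378) + (379/3 - ⅓*70)/(-434329) = (20 - 60)*(-1/476378) + (379/3 - 70/3)*(-1/434329) = -40*(-1/476378) + 103*(-1/434329) = 20/238189 - 103/434329 = -2263841/14778912883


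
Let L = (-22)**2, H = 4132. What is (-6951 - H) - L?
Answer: -11567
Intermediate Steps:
L = 484
(-6951 - H) - L = (-6951 - 1*4132) - 1*484 = (-6951 - 4132) - 484 = -11083 - 484 = -11567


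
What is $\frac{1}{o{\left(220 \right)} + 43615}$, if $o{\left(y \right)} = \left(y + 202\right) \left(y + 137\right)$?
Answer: $\frac{1}{194269} \approx 5.1475 \cdot 10^{-6}$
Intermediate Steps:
$o{\left(y \right)} = \left(137 + y\right) \left(202 + y\right)$ ($o{\left(y \right)} = \left(202 + y\right) \left(137 + y\right) = \left(137 + y\right) \left(202 + y\right)$)
$\frac{1}{o{\left(220 \right)} + 43615} = \frac{1}{\left(27674 + 220^{2} + 339 \cdot 220\right) + 43615} = \frac{1}{\left(27674 + 48400 + 74580\right) + 43615} = \frac{1}{150654 + 43615} = \frac{1}{194269}$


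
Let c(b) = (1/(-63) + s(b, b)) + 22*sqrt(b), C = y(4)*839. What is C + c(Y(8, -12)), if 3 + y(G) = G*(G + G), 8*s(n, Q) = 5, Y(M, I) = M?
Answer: 12263131/504 + 44*sqrt(2) ≈ 24394.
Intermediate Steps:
s(n, Q) = 5/8 (s(n, Q) = (1/8)*5 = 5/8)
y(G) = -3 + 2*G**2 (y(G) = -3 + G*(G + G) = -3 + G*(2*G) = -3 + 2*G**2)
C = 24331 (C = (-3 + 2*4**2)*839 = (-3 + 2*16)*839 = (-3 + 32)*839 = 29*839 = 24331)
c(b) = 307/504 + 22*sqrt(b) (c(b) = (1/(-63) + 5/8) + 22*sqrt(b) = (-1/63 + 5/8) + 22*sqrt(b) = 307/504 + 22*sqrt(b))
C + c(Y(8, -12)) = 24331 + (307/504 + 22*sqrt(8)) = 24331 + (307/504 + 22*(2*sqrt(2))) = 24331 + (307/504 + 44*sqrt(2)) = 12263131/504 + 44*sqrt(2)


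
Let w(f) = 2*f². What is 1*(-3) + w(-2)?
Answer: 5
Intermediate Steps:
1*(-3) + w(-2) = 1*(-3) + 2*(-2)² = -3 + 2*4 = -3 + 8 = 5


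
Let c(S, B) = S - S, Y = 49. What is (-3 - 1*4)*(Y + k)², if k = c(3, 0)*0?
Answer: -16807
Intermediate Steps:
c(S, B) = 0
k = 0 (k = 0*0 = 0)
(-3 - 1*4)*(Y + k)² = (-3 - 1*4)*(49 + 0)² = (-3 - 4)*49² = -7*2401 = -16807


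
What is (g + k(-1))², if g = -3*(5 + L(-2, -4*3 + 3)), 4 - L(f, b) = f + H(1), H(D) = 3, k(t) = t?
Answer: 625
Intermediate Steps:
L(f, b) = 1 - f (L(f, b) = 4 - (f + 3) = 4 - (3 + f) = 4 + (-3 - f) = 1 - f)
g = -24 (g = -3*(5 + (1 - 1*(-2))) = -3*(5 + (1 + 2)) = -3*(5 + 3) = -3*8 = -24)
(g + k(-1))² = (-24 - 1)² = (-25)² = 625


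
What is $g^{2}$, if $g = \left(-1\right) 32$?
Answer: $1024$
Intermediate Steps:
$g = -32$
$g^{2} = \left(-32\right)^{2} = 1024$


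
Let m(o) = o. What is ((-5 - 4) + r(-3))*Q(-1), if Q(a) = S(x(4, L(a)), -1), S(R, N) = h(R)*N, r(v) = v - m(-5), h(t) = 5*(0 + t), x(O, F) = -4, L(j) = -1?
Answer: -140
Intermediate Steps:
h(t) = 5*t
r(v) = 5 + v (r(v) = v - 1*(-5) = v + 5 = 5 + v)
S(R, N) = 5*N*R (S(R, N) = (5*R)*N = 5*N*R)
Q(a) = 20 (Q(a) = 5*(-1)*(-4) = 20)
((-5 - 4) + r(-3))*Q(-1) = ((-5 - 4) + (5 - 3))*20 = (-9 + 2)*20 = -7*20 = -140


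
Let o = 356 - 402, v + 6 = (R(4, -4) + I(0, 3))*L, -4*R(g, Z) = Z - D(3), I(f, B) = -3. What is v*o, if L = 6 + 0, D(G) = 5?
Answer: 483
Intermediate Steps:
R(g, Z) = 5/4 - Z/4 (R(g, Z) = -(Z - 1*5)/4 = -(Z - 5)/4 = -(-5 + Z)/4 = 5/4 - Z/4)
L = 6
v = -21/2 (v = -6 + ((5/4 - ¼*(-4)) - 3)*6 = -6 + ((5/4 + 1) - 3)*6 = -6 + (9/4 - 3)*6 = -6 - ¾*6 = -6 - 9/2 = -21/2 ≈ -10.500)
o = -46
v*o = -21/2*(-46) = 483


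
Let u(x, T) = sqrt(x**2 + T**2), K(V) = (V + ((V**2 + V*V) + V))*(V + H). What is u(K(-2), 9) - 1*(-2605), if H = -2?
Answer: 2605 + sqrt(337) ≈ 2623.4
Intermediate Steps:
K(V) = (-2 + V)*(2*V + 2*V**2) (K(V) = (V + ((V**2 + V*V) + V))*(V - 2) = (V + ((V**2 + V**2) + V))*(-2 + V) = (V + (2*V**2 + V))*(-2 + V) = (V + (V + 2*V**2))*(-2 + V) = (2*V + 2*V**2)*(-2 + V) = (-2 + V)*(2*V + 2*V**2))
u(x, T) = sqrt(T**2 + x**2)
u(K(-2), 9) - 1*(-2605) = sqrt(9**2 + (2*(-2)*(-2 + (-2)**2 - 1*(-2)))**2) - 1*(-2605) = sqrt(81 + (2*(-2)*(-2 + 4 + 2))**2) + 2605 = sqrt(81 + (2*(-2)*4)**2) + 2605 = sqrt(81 + (-16)**2) + 2605 = sqrt(81 + 256) + 2605 = sqrt(337) + 2605 = 2605 + sqrt(337)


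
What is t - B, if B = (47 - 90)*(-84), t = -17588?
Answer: -21200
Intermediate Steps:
B = 3612 (B = -43*(-84) = 3612)
t - B = -17588 - 1*3612 = -17588 - 3612 = -21200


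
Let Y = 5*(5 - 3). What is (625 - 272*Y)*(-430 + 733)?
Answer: -634785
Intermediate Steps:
Y = 10 (Y = 5*2 = 10)
(625 - 272*Y)*(-430 + 733) = (625 - 272*10)*(-430 + 733) = (625 - 2720)*303 = -2095*303 = -634785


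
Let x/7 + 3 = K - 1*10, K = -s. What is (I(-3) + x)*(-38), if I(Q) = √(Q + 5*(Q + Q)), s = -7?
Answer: 1596 - 38*I*√33 ≈ 1596.0 - 218.29*I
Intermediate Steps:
K = 7 (K = -1*(-7) = 7)
I(Q) = √11*√Q (I(Q) = √(Q + 5*(2*Q)) = √(Q + 10*Q) = √(11*Q) = √11*√Q)
x = -42 (x = -21 + 7*(7 - 1*10) = -21 + 7*(7 - 10) = -21 + 7*(-3) = -21 - 21 = -42)
(I(-3) + x)*(-38) = (√11*√(-3) - 42)*(-38) = (√11*(I*√3) - 42)*(-38) = (I*√33 - 42)*(-38) = (-42 + I*√33)*(-38) = 1596 - 38*I*√33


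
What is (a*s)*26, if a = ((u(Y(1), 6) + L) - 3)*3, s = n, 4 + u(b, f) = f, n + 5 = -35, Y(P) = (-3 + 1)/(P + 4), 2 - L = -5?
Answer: -18720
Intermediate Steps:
L = 7 (L = 2 - 1*(-5) = 2 + 5 = 7)
Y(P) = -2/(4 + P)
n = -40 (n = -5 - 35 = -40)
u(b, f) = -4 + f
s = -40
a = 18 (a = (((-4 + 6) + 7) - 3)*3 = ((2 + 7) - 3)*3 = (9 - 3)*3 = 6*3 = 18)
(a*s)*26 = (18*(-40))*26 = -720*26 = -18720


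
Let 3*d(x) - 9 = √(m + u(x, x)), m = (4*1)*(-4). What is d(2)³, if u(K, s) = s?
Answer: (9 + I*√14)³/27 ≈ 13.0 + 31.735*I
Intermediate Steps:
m = -16 (m = 4*(-4) = -16)
d(x) = 3 + √(-16 + x)/3
d(2)³ = (3 + √(-16 + 2)/3)³ = (3 + √(-14)/3)³ = (3 + (I*√14)/3)³ = (3 + I*√14/3)³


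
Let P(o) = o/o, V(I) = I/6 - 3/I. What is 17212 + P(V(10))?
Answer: 17213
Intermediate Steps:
V(I) = -3/I + I/6 (V(I) = I*(⅙) - 3/I = I/6 - 3/I = -3/I + I/6)
P(o) = 1
17212 + P(V(10)) = 17212 + 1 = 17213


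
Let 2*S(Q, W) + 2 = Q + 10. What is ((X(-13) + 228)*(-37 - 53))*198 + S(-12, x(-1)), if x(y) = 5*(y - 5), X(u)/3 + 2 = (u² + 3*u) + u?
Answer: -10210862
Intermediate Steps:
X(u) = -6 + 3*u² + 12*u (X(u) = -6 + 3*((u² + 3*u) + u) = -6 + 3*(u² + 4*u) = -6 + (3*u² + 12*u) = -6 + 3*u² + 12*u)
x(y) = -25 + 5*y (x(y) = 5*(-5 + y) = -25 + 5*y)
S(Q, W) = 4 + Q/2 (S(Q, W) = -1 + (Q + 10)/2 = -1 + (10 + Q)/2 = -1 + (5 + Q/2) = 4 + Q/2)
((X(-13) + 228)*(-37 - 53))*198 + S(-12, x(-1)) = (((-6 + 3*(-13)² + 12*(-13)) + 228)*(-37 - 53))*198 + (4 + (½)*(-12)) = (((-6 + 3*169 - 156) + 228)*(-90))*198 + (4 - 6) = (((-6 + 507 - 156) + 228)*(-90))*198 - 2 = ((345 + 228)*(-90))*198 - 2 = (573*(-90))*198 - 2 = -51570*198 - 2 = -10210860 - 2 = -10210862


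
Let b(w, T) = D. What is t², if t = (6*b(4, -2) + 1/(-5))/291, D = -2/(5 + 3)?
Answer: 289/8468100 ≈ 3.4128e-5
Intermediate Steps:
D = -¼ (D = -2/8 = -2*⅛ = -¼ ≈ -0.25000)
b(w, T) = -¼
t = -17/2910 (t = (6*(-¼) + 1/(-5))/291 = (-3/2 - ⅕)*(1/291) = -17/10*1/291 = -17/2910 ≈ -0.0058419)
t² = (-17/2910)² = 289/8468100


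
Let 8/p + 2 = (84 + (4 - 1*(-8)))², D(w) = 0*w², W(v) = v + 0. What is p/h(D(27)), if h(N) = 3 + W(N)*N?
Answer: 4/13821 ≈ 0.00028941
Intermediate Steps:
W(v) = v
D(w) = 0
h(N) = 3 + N² (h(N) = 3 + N*N = 3 + N²)
p = 4/4607 (p = 8/(-2 + (84 + (4 - 1*(-8)))²) = 8/(-2 + (84 + (4 + 8))²) = 8/(-2 + (84 + 12)²) = 8/(-2 + 96²) = 8/(-2 + 9216) = 8/9214 = 8*(1/9214) = 4/4607 ≈ 0.00086824)
p/h(D(27)) = 4/(4607*(3 + 0²)) = 4/(4607*(3 + 0)) = (4/4607)/3 = (4/4607)*(⅓) = 4/13821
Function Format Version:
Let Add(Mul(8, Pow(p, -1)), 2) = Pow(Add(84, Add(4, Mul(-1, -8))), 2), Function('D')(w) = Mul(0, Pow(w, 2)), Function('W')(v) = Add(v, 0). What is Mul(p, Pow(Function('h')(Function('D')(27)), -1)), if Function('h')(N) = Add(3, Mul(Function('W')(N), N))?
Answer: Rational(4, 13821) ≈ 0.00028941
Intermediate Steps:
Function('W')(v) = v
Function('D')(w) = 0
Function('h')(N) = Add(3, Pow(N, 2)) (Function('h')(N) = Add(3, Mul(N, N)) = Add(3, Pow(N, 2)))
p = Rational(4, 4607) (p = Mul(8, Pow(Add(-2, Pow(Add(84, Add(4, Mul(-1, -8))), 2)), -1)) = Mul(8, Pow(Add(-2, Pow(Add(84, Add(4, 8)), 2)), -1)) = Mul(8, Pow(Add(-2, Pow(Add(84, 12), 2)), -1)) = Mul(8, Pow(Add(-2, Pow(96, 2)), -1)) = Mul(8, Pow(Add(-2, 9216), -1)) = Mul(8, Pow(9214, -1)) = Mul(8, Rational(1, 9214)) = Rational(4, 4607) ≈ 0.00086824)
Mul(p, Pow(Function('h')(Function('D')(27)), -1)) = Mul(Rational(4, 4607), Pow(Add(3, Pow(0, 2)), -1)) = Mul(Rational(4, 4607), Pow(Add(3, 0), -1)) = Mul(Rational(4, 4607), Pow(3, -1)) = Mul(Rational(4, 4607), Rational(1, 3)) = Rational(4, 13821)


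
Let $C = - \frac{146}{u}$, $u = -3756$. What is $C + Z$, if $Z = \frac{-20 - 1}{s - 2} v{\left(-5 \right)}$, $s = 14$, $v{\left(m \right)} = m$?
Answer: $\frac{33011}{3756} \approx 8.7889$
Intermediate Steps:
$C = \frac{73}{1878}$ ($C = - \frac{146}{-3756} = \left(-146\right) \left(- \frac{1}{3756}\right) = \frac{73}{1878} \approx 0.038871$)
$Z = \frac{35}{4}$ ($Z = \frac{-20 - 1}{14 - 2} \left(-5\right) = - \frac{21}{12} \left(-5\right) = \left(-21\right) \frac{1}{12} \left(-5\right) = \left(- \frac{7}{4}\right) \left(-5\right) = \frac{35}{4} \approx 8.75$)
$C + Z = \frac{73}{1878} + \frac{35}{4} = \frac{33011}{3756}$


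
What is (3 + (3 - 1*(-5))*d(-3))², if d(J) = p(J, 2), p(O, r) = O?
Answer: 441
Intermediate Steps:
d(J) = J
(3 + (3 - 1*(-5))*d(-3))² = (3 + (3 - 1*(-5))*(-3))² = (3 + (3 + 5)*(-3))² = (3 + 8*(-3))² = (3 - 24)² = (-21)² = 441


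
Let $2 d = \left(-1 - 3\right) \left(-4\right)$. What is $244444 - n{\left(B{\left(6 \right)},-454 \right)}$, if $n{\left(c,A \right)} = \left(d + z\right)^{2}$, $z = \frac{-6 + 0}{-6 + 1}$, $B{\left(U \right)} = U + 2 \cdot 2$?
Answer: $\frac{6108984}{25} \approx 2.4436 \cdot 10^{5}$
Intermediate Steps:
$B{\left(U \right)} = 4 + U$ ($B{\left(U \right)} = U + 4 = 4 + U$)
$d = 8$ ($d = \frac{\left(-1 - 3\right) \left(-4\right)}{2} = \frac{\left(-4\right) \left(-4\right)}{2} = \frac{1}{2} \cdot 16 = 8$)
$z = \frac{6}{5}$ ($z = - \frac{6}{-5} = \left(-6\right) \left(- \frac{1}{5}\right) = \frac{6}{5} \approx 1.2$)
$n{\left(c,A \right)} = \frac{2116}{25}$ ($n{\left(c,A \right)} = \left(8 + \frac{6}{5}\right)^{2} = \left(\frac{46}{5}\right)^{2} = \frac{2116}{25}$)
$244444 - n{\left(B{\left(6 \right)},-454 \right)} = 244444 - \frac{2116}{25} = \frac{6108984}{25}$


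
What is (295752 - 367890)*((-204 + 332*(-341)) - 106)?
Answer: 8189250036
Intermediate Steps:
(295752 - 367890)*((-204 + 332*(-341)) - 106) = -72138*((-204 - 113212) - 106) = -72138*(-113416 - 106) = -72138*(-113522) = 8189250036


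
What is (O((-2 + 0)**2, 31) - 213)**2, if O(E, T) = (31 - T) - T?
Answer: 59536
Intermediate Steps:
O(E, T) = 31 - 2*T
(O((-2 + 0)**2, 31) - 213)**2 = ((31 - 2*31) - 213)**2 = ((31 - 62) - 213)**2 = (-31 - 213)**2 = (-244)**2 = 59536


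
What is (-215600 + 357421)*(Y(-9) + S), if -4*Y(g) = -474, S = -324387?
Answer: -91976165877/2 ≈ -4.5988e+10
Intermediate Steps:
Y(g) = 237/2 (Y(g) = -¼*(-474) = 237/2)
(-215600 + 357421)*(Y(-9) + S) = (-215600 + 357421)*(237/2 - 324387) = 141821*(-648537/2) = -91976165877/2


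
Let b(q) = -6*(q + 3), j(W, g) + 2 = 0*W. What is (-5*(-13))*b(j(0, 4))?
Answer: -390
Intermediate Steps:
j(W, g) = -2 (j(W, g) = -2 + 0*W = -2 + 0 = -2)
b(q) = -18 - 6*q (b(q) = -6*(3 + q) = -18 - 6*q)
(-5*(-13))*b(j(0, 4)) = (-5*(-13))*(-18 - 6*(-2)) = 65*(-18 + 12) = 65*(-6) = -390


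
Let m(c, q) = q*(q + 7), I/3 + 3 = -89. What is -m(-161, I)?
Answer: -74244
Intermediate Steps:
I = -276 (I = -9 + 3*(-89) = -9 - 267 = -276)
m(c, q) = q*(7 + q)
-m(-161, I) = -(-276)*(7 - 276) = -(-276)*(-269) = -1*74244 = -74244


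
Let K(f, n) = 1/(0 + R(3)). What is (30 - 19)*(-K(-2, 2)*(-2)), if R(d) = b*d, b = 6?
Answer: 11/9 ≈ 1.2222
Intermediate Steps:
R(d) = 6*d
K(f, n) = 1/18 (K(f, n) = 1/(0 + 6*3) = 1/(0 + 18) = 1/18)
(30 - 19)*(-K(-2, 2)*(-2)) = (30 - 19)*(-1*1/18*(-2)) = 11*(-1/18*(-2)) = 11*(⅑) = 11/9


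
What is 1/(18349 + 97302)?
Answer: 1/115651 ≈ 8.6467e-6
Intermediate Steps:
1/(18349 + 97302) = 1/115651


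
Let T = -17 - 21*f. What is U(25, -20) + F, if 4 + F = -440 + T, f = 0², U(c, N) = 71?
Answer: -390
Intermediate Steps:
f = 0
T = -17 (T = -17 - 21*0 = -17 + 0 = -17)
F = -461 (F = -4 + (-440 - 17) = -4 - 457 = -461)
U(25, -20) + F = 71 - 461 = -390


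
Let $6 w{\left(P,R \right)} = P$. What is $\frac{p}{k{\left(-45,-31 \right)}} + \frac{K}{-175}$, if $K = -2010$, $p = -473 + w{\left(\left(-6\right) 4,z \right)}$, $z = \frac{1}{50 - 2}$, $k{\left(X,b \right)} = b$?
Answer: $\frac{29157}{1085} \approx 26.873$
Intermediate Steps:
$z = \frac{1}{48} \approx 0.020833$
$w{\left(P,R \right)} = \frac{P}{6}$
$p = -477$ ($p = -473 + \frac{\left(-6\right) 4}{6} = -473 + \frac{1}{6} \left(-24\right) = -473 - 4 = -477$)
$\frac{p}{k{\left(-45,-31 \right)}} + \frac{K}{-175} = - \frac{477}{-31} - \frac{2010}{-175} = \left(-477\right) \left(- \frac{1}{31}\right) - - \frac{402}{35} = \frac{477}{31} + \frac{402}{35} = \frac{29157}{1085}$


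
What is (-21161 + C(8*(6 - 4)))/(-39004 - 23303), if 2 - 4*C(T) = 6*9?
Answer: 7058/20769 ≈ 0.33983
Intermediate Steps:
C(T) = -13 (C(T) = ½ - 3*9/2 = ½ - ¼*54 = ½ - 27/2 = -13)
(-21161 + C(8*(6 - 4)))/(-39004 - 23303) = (-21161 - 13)/(-39004 - 23303) = -21174/(-62307) = -21174*(-1/62307) = 7058/20769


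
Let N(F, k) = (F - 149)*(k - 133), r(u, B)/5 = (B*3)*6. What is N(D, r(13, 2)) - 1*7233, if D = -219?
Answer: -24529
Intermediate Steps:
r(u, B) = 90*B (r(u, B) = 5*((B*3)*6) = 5*((3*B)*6) = 5*(18*B) = 90*B)
N(F, k) = (-149 + F)*(-133 + k)
N(D, r(13, 2)) - 1*7233 = (19817 - 13410*2 - 133*(-219) - 19710*2) - 1*7233 = (19817 - 149*180 + 29127 - 219*180) - 7233 = (19817 - 26820 + 29127 - 39420) - 7233 = -17296 - 7233 = -24529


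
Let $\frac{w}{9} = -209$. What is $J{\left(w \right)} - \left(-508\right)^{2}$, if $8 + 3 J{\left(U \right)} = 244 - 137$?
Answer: $-258031$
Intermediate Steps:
$w = -1881$ ($w = 9 \left(-209\right) = -1881$)
$J{\left(U \right)} = 33$ ($J{\left(U \right)} = - \frac{8}{3} + \frac{244 - 137}{3} = - \frac{8}{3} + \frac{1}{3} \cdot 107 = - \frac{8}{3} + \frac{107}{3} = 33$)
$J{\left(w \right)} - \left(-508\right)^{2} = 33 - \left(-508\right)^{2} = 33 - 258064 = -258031$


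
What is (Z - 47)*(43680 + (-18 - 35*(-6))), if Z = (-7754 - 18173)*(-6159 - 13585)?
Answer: 22458192665952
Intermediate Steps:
Z = 511902688 (Z = -25927*(-19744) = 511902688)
(Z - 47)*(43680 + (-18 - 35*(-6))) = (511902688 - 47)*(43680 + (-18 - 35*(-6))) = 511902641*(43680 + (-18 + 210)) = 511902641*(43680 + 192) = 511902641*43872 = 22458192665952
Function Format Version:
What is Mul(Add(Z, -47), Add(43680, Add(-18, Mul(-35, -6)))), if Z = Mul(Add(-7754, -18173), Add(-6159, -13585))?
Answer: 22458192665952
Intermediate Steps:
Z = 511902688 (Z = Mul(-25927, -19744) = 511902688)
Mul(Add(Z, -47), Add(43680, Add(-18, Mul(-35, -6)))) = Mul(Add(511902688, -47), Add(43680, Add(-18, Mul(-35, -6)))) = Mul(511902641, Add(43680, Add(-18, 210))) = Mul(511902641, Add(43680, 192)) = Mul(511902641, 43872) = 22458192665952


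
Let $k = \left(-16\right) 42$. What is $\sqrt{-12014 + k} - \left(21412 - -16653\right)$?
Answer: $-38065 + i \sqrt{12686} \approx -38065.0 + 112.63 i$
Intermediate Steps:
$k = -672$
$\sqrt{-12014 + k} - \left(21412 - -16653\right) = \sqrt{-12014 - 672} - \left(21412 - -16653\right) = \sqrt{-12686} - \left(21412 + 16653\right) = i \sqrt{12686} - 38065 = -38065 + i \sqrt{12686}$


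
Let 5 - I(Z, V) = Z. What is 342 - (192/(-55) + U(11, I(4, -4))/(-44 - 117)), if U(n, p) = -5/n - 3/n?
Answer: 3059282/8855 ≈ 345.49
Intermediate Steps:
I(Z, V) = 5 - Z
U(n, p) = -8/n
342 - (192/(-55) + U(11, I(4, -4))/(-44 - 117)) = 342 - (192/(-55) + (-8/11)/(-44 - 117)) = 342 - (192*(-1/55) - 8*1/11/(-161)) = 342 - (-192/55 - 8/11*(-1/161)) = 342 - (-192/55 + 8/1771) = 342 - 1*(-30872/8855) = 342 + 30872/8855 = 3059282/8855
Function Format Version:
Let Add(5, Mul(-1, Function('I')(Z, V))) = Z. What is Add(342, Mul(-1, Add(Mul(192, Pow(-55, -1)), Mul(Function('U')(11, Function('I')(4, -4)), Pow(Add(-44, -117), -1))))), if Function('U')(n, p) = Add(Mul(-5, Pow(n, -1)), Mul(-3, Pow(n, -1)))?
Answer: Rational(3059282, 8855) ≈ 345.49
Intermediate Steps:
Function('I')(Z, V) = Add(5, Mul(-1, Z))
Function('U')(n, p) = Mul(-8, Pow(n, -1))
Add(342, Mul(-1, Add(Mul(192, Pow(-55, -1)), Mul(Function('U')(11, Function('I')(4, -4)), Pow(Add(-44, -117), -1))))) = Add(342, Mul(-1, Add(Mul(192, Pow(-55, -1)), Mul(Mul(-8, Pow(11, -1)), Pow(Add(-44, -117), -1))))) = Add(342, Mul(-1, Add(Mul(192, Rational(-1, 55)), Mul(Mul(-8, Rational(1, 11)), Pow(-161, -1))))) = Add(342, Mul(-1, Add(Rational(-192, 55), Mul(Rational(-8, 11), Rational(-1, 161))))) = Add(342, Mul(-1, Add(Rational(-192, 55), Rational(8, 1771)))) = Add(342, Mul(-1, Rational(-30872, 8855))) = Add(342, Rational(30872, 8855)) = Rational(3059282, 8855)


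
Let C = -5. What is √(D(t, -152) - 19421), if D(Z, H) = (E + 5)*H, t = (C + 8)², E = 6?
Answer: I*√21093 ≈ 145.23*I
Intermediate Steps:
t = 9 (t = (-5 + 8)² = 3² = 9)
D(Z, H) = 11*H (D(Z, H) = (6 + 5)*H = 11*H)
√(D(t, -152) - 19421) = √(11*(-152) - 19421) = √(-1672 - 19421) = √(-21093) = I*√21093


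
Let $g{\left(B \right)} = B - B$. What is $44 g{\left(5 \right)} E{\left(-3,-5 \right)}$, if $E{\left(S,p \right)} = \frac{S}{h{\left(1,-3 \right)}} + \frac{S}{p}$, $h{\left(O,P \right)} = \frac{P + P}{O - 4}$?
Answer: $0$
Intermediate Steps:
$g{\left(B \right)} = 0$
$h{\left(O,P \right)} = \frac{2 P}{-4 + O}$
$E{\left(S,p \right)} = \frac{S}{2} + \frac{S}{p}$ ($E{\left(S,p \right)} = \frac{S}{2 \left(-3\right) \frac{1}{-4 + 1}} + \frac{S}{p} = \frac{S}{2 \left(-3\right) \frac{1}{-3}} + \frac{S}{p} = \frac{S}{2 \left(-3\right) \left(- \frac{1}{3}\right)} + \frac{S}{p} = \frac{S}{2} + \frac{S}{p}$)
$44 g{\left(5 \right)} E{\left(-3,-5 \right)} = 44 \cdot 0 \left(\frac{1}{2} \left(-3\right) - \frac{3}{-5}\right) = 0 \left(- \frac{3}{2} - - \frac{3}{5}\right) = 0 \left(- \frac{3}{2} + \frac{3}{5}\right) = 0 \left(- \frac{9}{10}\right) = 0$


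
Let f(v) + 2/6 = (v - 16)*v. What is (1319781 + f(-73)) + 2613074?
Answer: 11818055/3 ≈ 3.9394e+6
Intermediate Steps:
f(v) = -1/3 + v*(-16 + v) (f(v) = -1/3 + (v - 16)*v = -1/3 + (-16 + v)*v = -1/3 + v*(-16 + v))
(1319781 + f(-73)) + 2613074 = (1319781 + (-1/3 + (-73)**2 - 16*(-73))) + 2613074 = (1319781 + (-1/3 + 5329 + 1168)) + 2613074 = (1319781 + 19490/3) + 2613074 = 3978833/3 + 2613074 = 11818055/3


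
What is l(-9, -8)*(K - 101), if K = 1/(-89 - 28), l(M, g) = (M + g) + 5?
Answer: 47272/39 ≈ 1212.1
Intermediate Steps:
l(M, g) = 5 + M + g
K = -1/117 (K = 1/(-117) = -1/117 ≈ -0.0085470)
l(-9, -8)*(K - 101) = (5 - 9 - 8)*(-1/117 - 101) = -12*(-11818/117) = 47272/39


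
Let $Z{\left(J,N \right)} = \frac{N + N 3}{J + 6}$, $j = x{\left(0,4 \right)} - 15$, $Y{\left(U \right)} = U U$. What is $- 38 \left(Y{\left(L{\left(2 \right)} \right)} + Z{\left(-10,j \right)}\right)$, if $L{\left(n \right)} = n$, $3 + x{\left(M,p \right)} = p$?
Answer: $-684$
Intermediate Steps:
$x{\left(M,p \right)} = -3 + p$
$Y{\left(U \right)} = U^{2}$
$j = -14$ ($j = \left(-3 + 4\right) - 15 = 1 - 15 = -14$)
$Z{\left(J,N \right)} = \frac{4 N}{6 + J}$ ($Z{\left(J,N \right)} = \frac{N + 3 N}{6 + J} = \frac{4 N}{6 + J}$)
$- 38 \left(Y{\left(L{\left(2 \right)} \right)} + Z{\left(-10,j \right)}\right) = - 38 \left(2^{2} + 4 \left(-14\right) \frac{1}{6 - 10}\right) = - 38 \left(4 + 4 \left(-14\right) \frac{1}{-4}\right) = - 38 \left(4 + 4 \left(-14\right) \left(- \frac{1}{4}\right)\right) = - 38 \left(4 + 14\right) = \left(-38\right) 18 = -684$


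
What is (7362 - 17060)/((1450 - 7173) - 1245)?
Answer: 373/268 ≈ 1.3918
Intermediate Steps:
(7362 - 17060)/((1450 - 7173) - 1245) = -9698/(-5723 - 1245) = -9698/(-6968) = -9698*(-1/6968) = 373/268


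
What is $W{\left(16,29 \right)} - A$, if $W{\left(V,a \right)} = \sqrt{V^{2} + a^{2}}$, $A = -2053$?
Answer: $2053 + \sqrt{1097} \approx 2086.1$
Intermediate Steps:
$W{\left(16,29 \right)} - A = \sqrt{16^{2} + 29^{2}} - -2053 = \sqrt{256 + 841} + 2053 = \sqrt{1097} + 2053 = 2053 + \sqrt{1097}$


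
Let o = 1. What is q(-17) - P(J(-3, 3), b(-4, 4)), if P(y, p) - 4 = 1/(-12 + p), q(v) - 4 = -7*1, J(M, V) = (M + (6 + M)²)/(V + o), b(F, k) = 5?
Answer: -48/7 ≈ -6.8571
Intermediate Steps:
J(M, V) = (M + (6 + M)²)/(1 + V) (J(M, V) = (M + (6 + M)²)/(V + 1) = (M + (6 + M)²)/(1 + V))
q(v) = -3 (q(v) = 4 - 7*1 = 4 - 7 = -3)
P(y, p) = 4 + 1/(-12 + p)
q(-17) - P(J(-3, 3), b(-4, 4)) = -3 - (-47 + 4*5)/(-12 + 5) = -3 - (-47 + 20)/(-7) = -3 - (-1)*(-27)/7 = -3 - 1*27/7 = -3 - 27/7 = -48/7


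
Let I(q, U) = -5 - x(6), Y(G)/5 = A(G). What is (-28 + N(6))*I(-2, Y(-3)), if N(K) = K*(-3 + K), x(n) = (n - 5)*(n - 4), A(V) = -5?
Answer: 70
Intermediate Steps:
x(n) = (-5 + n)*(-4 + n)
Y(G) = -25 (Y(G) = 5*(-5) = -25)
I(q, U) = -7 (I(q, U) = -5 - (20 + 6**2 - 9*6) = -5 - (20 + 36 - 54) = -5 - 1*2 = -5 - 2 = -7)
(-28 + N(6))*I(-2, Y(-3)) = (-28 + 6*(-3 + 6))*(-7) = (-28 + 6*3)*(-7) = (-28 + 18)*(-7) = -10*(-7) = 70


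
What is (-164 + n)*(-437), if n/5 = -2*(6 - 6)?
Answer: 71668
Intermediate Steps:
n = 0 (n = 5*(-2*(6 - 6)) = 5*(-2*0) = 5*0 = 0)
(-164 + n)*(-437) = (-164 + 0)*(-437) = -164*(-437) = 71668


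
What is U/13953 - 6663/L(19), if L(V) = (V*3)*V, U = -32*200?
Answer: -33300013/5037033 ≈ -6.6110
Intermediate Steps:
U = -6400
L(V) = 3*V² (L(V) = (3*V)*V = 3*V²)
U/13953 - 6663/L(19) = -6400/13953 - 6663/(3*19²) = -6400*1/13953 - 6663/(3*361) = -6400/13953 - 6663/1083 = -6400/13953 - 6663*1/1083 = -6400/13953 - 2221/361 = -33300013/5037033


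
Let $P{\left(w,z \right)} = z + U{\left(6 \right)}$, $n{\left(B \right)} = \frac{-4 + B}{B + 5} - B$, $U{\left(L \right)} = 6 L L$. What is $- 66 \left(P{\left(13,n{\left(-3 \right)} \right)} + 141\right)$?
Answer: $-23529$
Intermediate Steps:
$U{\left(L \right)} = 6 L^{2}$
$n{\left(B \right)} = - B + \frac{-4 + B}{5 + B}$ ($n{\left(B \right)} = \frac{-4 + B}{5 + B} - B = - B + \frac{-4 + B}{5 + B}$)
$P{\left(w,z \right)} = 216 + z$ ($P{\left(w,z \right)} = z + 6 \cdot 6^{2} = z + 6 \cdot 36 = z + 216 = 216 + z$)
$- 66 \left(P{\left(13,n{\left(-3 \right)} \right)} + 141\right) = - 66 \left(\left(216 + \frac{-4 - \left(-3\right)^{2} - -12}{5 - 3}\right) + 141\right) = - 66 \left(\left(216 + \frac{-4 - 9 + 12}{2}\right) + 141\right) = - 66 \left(\left(216 + \frac{1}{2} \left(-1\right)\right) + 141\right) = - 66 \left(\left(216 - \frac{1}{2}\right) + 141\right) = - 66 \left(\frac{431}{2} + 141\right) = \left(-66\right) \frac{713}{2} = -23529$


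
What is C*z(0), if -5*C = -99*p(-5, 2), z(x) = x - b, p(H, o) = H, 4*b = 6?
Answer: 297/2 ≈ 148.50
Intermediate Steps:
b = 3/2 (b = (1/4)*6 = 3/2 ≈ 1.5000)
z(x) = -3/2 + x (z(x) = x - 1*3/2 = x - 3/2 = -3/2 + x)
C = -99 (C = -(-99)*(-5)/5 = -1/5*495 = -99)
C*z(0) = -99*(-3/2 + 0) = -99*(-3/2) = 297/2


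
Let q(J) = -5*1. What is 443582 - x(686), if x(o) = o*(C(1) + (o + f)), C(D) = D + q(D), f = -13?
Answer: -15352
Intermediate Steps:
q(J) = -5
C(D) = -5 + D (C(D) = D - 5 = -5 + D)
x(o) = o*(-17 + o) (x(o) = o*((-5 + 1) + (o - 13)) = o*(-4 + (-13 + o)) = o*(-17 + o))
443582 - x(686) = 443582 - 686*(-17 + 686) = 443582 - 686*669 = 443582 - 1*458934 = 443582 - 458934 = -15352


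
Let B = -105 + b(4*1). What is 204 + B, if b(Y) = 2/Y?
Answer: 199/2 ≈ 99.500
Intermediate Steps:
B = -209/2 (B = -105 + 2/((4*1)) = -105 + 2/4 = -105 + 2*(¼) = -105 + ½ = -209/2 ≈ -104.50)
204 + B = 204 - 209/2 = 199/2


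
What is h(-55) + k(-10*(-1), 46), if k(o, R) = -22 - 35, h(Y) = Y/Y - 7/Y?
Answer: -3073/55 ≈ -55.873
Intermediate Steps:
h(Y) = 1 - 7/Y
k(o, R) = -57
h(-55) + k(-10*(-1), 46) = (-7 - 55)/(-55) - 57 = -1/55*(-62) - 57 = 62/55 - 57 = -3073/55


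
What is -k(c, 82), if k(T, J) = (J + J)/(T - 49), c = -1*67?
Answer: 41/29 ≈ 1.4138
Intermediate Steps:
c = -67
k(T, J) = 2*J/(-49 + T) (k(T, J) = (2*J)/(-49 + T) = 2*J/(-49 + T))
-k(c, 82) = -2*82/(-49 - 67) = -2*82/(-116) = -2*82*(-1)/116 = -1*(-41/29) = 41/29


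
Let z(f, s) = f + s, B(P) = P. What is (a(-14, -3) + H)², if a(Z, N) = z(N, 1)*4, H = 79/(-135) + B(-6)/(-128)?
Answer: 5442160441/74649600 ≈ 72.903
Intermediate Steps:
H = -4651/8640 (H = 79/(-135) - 6/(-128) = 79*(-1/135) - 6*(-1/128) = -79/135 + 3/64 = -4651/8640 ≈ -0.53831)
a(Z, N) = 4 + 4*N (a(Z, N) = (N + 1)*4 = (1 + N)*4 = 4 + 4*N)
(a(-14, -3) + H)² = ((4 + 4*(-3)) - 4651/8640)² = ((4 - 12) - 4651/8640)² = (-8 - 4651/8640)² = (-73771/8640)² = 5442160441/74649600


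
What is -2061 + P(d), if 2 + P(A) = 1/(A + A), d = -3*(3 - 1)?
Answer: -24757/12 ≈ -2063.1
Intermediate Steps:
d = -6 (d = -3*2 = -6)
P(A) = -2 + 1/(2*A) (P(A) = -2 + 1/(A + A) = -2 + 1/(2*A))
-2061 + P(d) = -2061 + (-2 + (½)/(-6)) = -2061 + (-2 + (½)*(-⅙)) = -2061 + (-2 - 1/12) = -2061 - 25/12 = -24757/12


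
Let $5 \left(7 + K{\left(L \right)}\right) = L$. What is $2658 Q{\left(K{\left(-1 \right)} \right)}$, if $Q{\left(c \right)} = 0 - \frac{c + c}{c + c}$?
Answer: $-2658$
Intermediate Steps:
$K{\left(L \right)} = -7 + \frac{L}{5}$
$Q{\left(c \right)} = -1$ ($Q{\left(c \right)} = 0 - \frac{2 c}{2 c} = 0 - 2 c \frac{1}{2 c} = 0 - 1 = -1$)
$2658 Q{\left(K{\left(-1 \right)} \right)} = 2658 \left(-1\right) = -2658$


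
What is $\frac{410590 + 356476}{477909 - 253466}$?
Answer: $\frac{767066}{224443} \approx 3.4176$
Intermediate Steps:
$\frac{410590 + 356476}{477909 - 253466} = \frac{767066}{224443}$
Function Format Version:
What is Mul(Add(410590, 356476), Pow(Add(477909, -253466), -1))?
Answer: Rational(767066, 224443) ≈ 3.4176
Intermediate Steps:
Mul(Add(410590, 356476), Pow(Add(477909, -253466), -1)) = Mul(767066, Pow(224443, -1)) = Mul(767066, Rational(1, 224443)) = Rational(767066, 224443)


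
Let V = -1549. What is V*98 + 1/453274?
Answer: -68807899747/453274 ≈ -1.5180e+5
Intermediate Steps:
V*98 + 1/453274 = -1549*98 + 1/453274 = -151802 + 1/453274 = -68807899747/453274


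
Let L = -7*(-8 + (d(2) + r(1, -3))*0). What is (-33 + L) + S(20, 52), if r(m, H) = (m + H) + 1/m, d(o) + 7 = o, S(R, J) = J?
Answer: 75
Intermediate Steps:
d(o) = -7 + o
r(m, H) = H + m + 1/m (r(m, H) = (H + m) + 1/m = H + m + 1/m)
L = 56 (L = -7*(-8 + ((-7 + 2) + (-3 + 1 + 1/1))*0) = -7*(-8 + (-5 + (-3 + 1 + 1))*0) = -7*(-8 + (-5 - 1)*0) = -7*(-8 - 6*0) = -7*(-8 + 0) = -7*(-8) = 56)
(-33 + L) + S(20, 52) = (-33 + 56) + 52 = 23 + 52 = 75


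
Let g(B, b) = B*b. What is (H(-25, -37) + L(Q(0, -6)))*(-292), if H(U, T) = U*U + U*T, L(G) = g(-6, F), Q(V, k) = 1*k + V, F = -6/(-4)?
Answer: -449972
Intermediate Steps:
F = 3/2 (F = -6*(-¼) = 3/2 ≈ 1.5000)
Q(V, k) = V + k (Q(V, k) = k + V = V + k)
L(G) = -9 (L(G) = -6*3/2 = -9)
H(U, T) = U² + T*U
(H(-25, -37) + L(Q(0, -6)))*(-292) = (-25*(-37 - 25) - 9)*(-292) = (-25*(-62) - 9)*(-292) = (1550 - 9)*(-292) = 1541*(-292) = -449972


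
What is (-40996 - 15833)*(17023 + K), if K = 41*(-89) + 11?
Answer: -760656165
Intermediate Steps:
K = -3638 (K = -3649 + 11 = -3638)
(-40996 - 15833)*(17023 + K) = (-40996 - 15833)*(17023 - 3638) = -56829*13385 = -760656165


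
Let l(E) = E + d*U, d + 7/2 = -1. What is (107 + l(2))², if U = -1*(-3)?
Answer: 36481/4 ≈ 9120.3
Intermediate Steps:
d = -9/2 (d = -7/2 - 1 = -9/2 ≈ -4.5000)
U = 3
l(E) = -27/2 + E (l(E) = E - 9/2*3 = E - 27/2 = -27/2 + E)
(107 + l(2))² = (107 + (-27/2 + 2))² = (107 - 23/2)² = (191/2)² = 36481/4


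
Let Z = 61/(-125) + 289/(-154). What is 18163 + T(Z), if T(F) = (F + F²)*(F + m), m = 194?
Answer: 133973695751320391/7133328125000 ≈ 18781.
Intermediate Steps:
Z = -45519/19250 (Z = 61*(-1/125) + 289*(-1/154) = -61/125 - 289/154 = -45519/19250 ≈ -2.3646)
T(F) = (194 + F)*(F + F²) (T(F) = (F + F²)*(F + 194) = (F + F²)*(194 + F) = (194 + F)*(F + F²))
18163 + T(Z) = 18163 - 45519*(194 + (-45519/19250)² + 195*(-45519/19250))/19250 = 18163 - 45519*(194 + 2071979361/370562500 - 1775241/3850)/19250 = 18163 - 45519/19250*(-96905841889/370562500) = 18163 + 4411057016945391/7133328125000 = 133973695751320391/7133328125000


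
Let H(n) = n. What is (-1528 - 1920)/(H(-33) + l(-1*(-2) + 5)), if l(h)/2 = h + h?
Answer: 3448/5 ≈ 689.60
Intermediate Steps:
l(h) = 4*h (l(h) = 2*(h + h) = 2*(2*h) = 4*h)
(-1528 - 1920)/(H(-33) + l(-1*(-2) + 5)) = (-1528 - 1920)/(-33 + 4*(-1*(-2) + 5)) = -3448/(-33 + 4*(2 + 5)) = -3448/(-33 + 4*7) = -3448/(-33 + 28) = -3448/(-5) = -3448*(-1/5) = 3448/5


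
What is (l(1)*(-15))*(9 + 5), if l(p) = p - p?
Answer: 0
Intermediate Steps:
l(p) = 0
(l(1)*(-15))*(9 + 5) = (0*(-15))*(9 + 5) = 0*14 = 0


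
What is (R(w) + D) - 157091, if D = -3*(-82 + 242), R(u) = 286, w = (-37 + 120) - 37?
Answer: -157285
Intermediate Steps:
w = 46 (w = 83 - 37 = 46)
D = -480 (D = -3*160 = -480)
(R(w) + D) - 157091 = (286 - 480) - 157091 = -194 - 157091 = -157285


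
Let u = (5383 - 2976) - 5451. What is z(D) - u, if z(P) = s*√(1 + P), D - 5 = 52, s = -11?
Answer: 3044 - 11*√58 ≈ 2960.2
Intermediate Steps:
D = 57 (D = 5 + 52 = 57)
z(P) = -11*√(1 + P)
u = -3044 (u = 2407 - 5451 = -3044)
z(D) - u = -11*√(1 + 57) - 1*(-3044) = -11*√58 + 3044 = 3044 - 11*√58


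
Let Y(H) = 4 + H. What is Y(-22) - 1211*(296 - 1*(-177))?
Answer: -572821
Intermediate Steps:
Y(-22) - 1211*(296 - 1*(-177)) = (4 - 22) - 1211*(296 - 1*(-177)) = -18 - 1211*(296 + 177) = -18 - 1211*473 = -18 - 572803 = -572821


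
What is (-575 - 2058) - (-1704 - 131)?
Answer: -798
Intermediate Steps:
(-575 - 2058) - (-1704 - 131) = -2633 - 1*(-1835) = -2633 + 1835 = -798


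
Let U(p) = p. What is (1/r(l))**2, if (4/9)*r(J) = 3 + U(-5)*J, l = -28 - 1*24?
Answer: 16/5602689 ≈ 2.8558e-6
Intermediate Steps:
l = -52 (l = -28 - 24 = -52)
r(J) = 27/4 - 45*J/4 (r(J) = 9*(3 - 5*J)/4 = 27/4 - 45*J/4)
(1/r(l))**2 = (1/(27/4 - 45/4*(-52)))**2 = (1/(27/4 + 585))**2 = (1/(2367/4))**2 = (4/2367)**2 = 16/5602689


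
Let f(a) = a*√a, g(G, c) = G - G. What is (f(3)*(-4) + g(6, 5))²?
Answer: 432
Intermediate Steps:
g(G, c) = 0
f(a) = a^(3/2)
(f(3)*(-4) + g(6, 5))² = (3^(3/2)*(-4) + 0)² = ((3*√3)*(-4) + 0)² = (-12*√3 + 0)² = (-12*√3)² = 432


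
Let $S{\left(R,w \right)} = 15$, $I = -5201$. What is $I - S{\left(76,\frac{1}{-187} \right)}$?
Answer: $-5216$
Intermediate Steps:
$I - S{\left(76,\frac{1}{-187} \right)} = -5201 - 15 = -5216$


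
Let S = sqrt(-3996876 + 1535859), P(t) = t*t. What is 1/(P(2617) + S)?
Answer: 6848689/46904543479738 - I*sqrt(2461017)/46904543479738 ≈ 1.4601e-7 - 3.3446e-11*I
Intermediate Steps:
P(t) = t**2
S = I*sqrt(2461017) (S = sqrt(-2461017) = I*sqrt(2461017) ≈ 1568.8*I)
1/(P(2617) + S) = 1/(2617**2 + I*sqrt(2461017)) = 1/(6848689 + I*sqrt(2461017))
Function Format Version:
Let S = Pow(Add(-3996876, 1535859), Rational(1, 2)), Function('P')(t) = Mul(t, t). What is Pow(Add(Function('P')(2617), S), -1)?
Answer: Add(Rational(6848689, 46904543479738), Mul(Rational(-1, 46904543479738), I, Pow(2461017, Rational(1, 2)))) ≈ Add(1.4601e-7, Mul(-3.3446e-11, I))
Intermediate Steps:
Function('P')(t) = Pow(t, 2)
S = Mul(I, Pow(2461017, Rational(1, 2))) (S = Pow(-2461017, Rational(1, 2)) = Mul(I, Pow(2461017, Rational(1, 2))) ≈ Mul(1568.8, I))
Pow(Add(Function('P')(2617), S), -1) = Pow(Add(Pow(2617, 2), Mul(I, Pow(2461017, Rational(1, 2)))), -1) = Pow(Add(6848689, Mul(I, Pow(2461017, Rational(1, 2)))), -1)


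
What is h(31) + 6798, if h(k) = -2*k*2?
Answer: 6674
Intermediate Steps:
h(k) = -4*k
h(31) + 6798 = -4*31 + 6798 = -124 + 6798 = 6674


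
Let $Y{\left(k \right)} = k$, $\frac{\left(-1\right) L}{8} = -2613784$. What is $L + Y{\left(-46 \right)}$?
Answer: $20910226$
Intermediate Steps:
$L = 20910272$ ($L = \left(-8\right) \left(-2613784\right) = 20910272$)
$L + Y{\left(-46 \right)} = 20910272 - 46 = 20910226$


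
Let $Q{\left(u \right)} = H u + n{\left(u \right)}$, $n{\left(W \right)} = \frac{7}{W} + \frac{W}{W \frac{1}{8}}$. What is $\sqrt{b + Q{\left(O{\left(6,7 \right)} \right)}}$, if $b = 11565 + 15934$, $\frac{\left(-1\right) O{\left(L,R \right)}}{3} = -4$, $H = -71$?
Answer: $\frac{\sqrt{959601}}{6} \approx 163.27$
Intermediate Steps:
$n{\left(W \right)} = 8 + \frac{7}{W}$ ($n{\left(W \right)} = \frac{7}{W} + \frac{W}{W \frac{1}{8}} = \frac{7}{W} + \frac{W}{\frac{1}{8} W} = \frac{7}{W} + W \frac{8}{W} = \frac{7}{W} + 8 = 8 + \frac{7}{W}$)
$O{\left(L,R \right)} = 12$ ($O{\left(L,R \right)} = \left(-3\right) \left(-4\right) = 12$)
$b = 27499$
$Q{\left(u \right)} = 8 - 71 u + \frac{7}{u}$ ($Q{\left(u \right)} = - 71 u + \left(8 + \frac{7}{u}\right) = 8 - 71 u + \frac{7}{u}$)
$\sqrt{b + Q{\left(O{\left(6,7 \right)} \right)}} = \sqrt{27499 + \left(8 - 852 + \frac{7}{12}\right)} = \sqrt{27499 - \frac{10121}{12}} = \sqrt{\frac{319867}{12}} = \frac{\sqrt{959601}}{6}$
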